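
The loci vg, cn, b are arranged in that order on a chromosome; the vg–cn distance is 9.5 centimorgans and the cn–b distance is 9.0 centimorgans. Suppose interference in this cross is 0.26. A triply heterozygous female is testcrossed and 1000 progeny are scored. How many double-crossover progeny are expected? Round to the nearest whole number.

Map distances give recombination frequencies of 0.095 and 0.090 for the two intervals.
With interference 0.26 (so coincidence = 0.74), expected double-crossover frequency = 0.095 × 0.090 × 0.74 = 0.00633.
Expected number = 0.00633 × 1000 = 6.33 ≈ 6.

6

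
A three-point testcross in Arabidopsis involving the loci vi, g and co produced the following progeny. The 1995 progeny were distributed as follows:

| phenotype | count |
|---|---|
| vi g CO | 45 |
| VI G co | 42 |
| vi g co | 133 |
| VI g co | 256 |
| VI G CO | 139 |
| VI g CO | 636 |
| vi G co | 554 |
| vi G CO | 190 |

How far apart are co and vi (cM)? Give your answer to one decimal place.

26.7 cM

The two most frequent reciprocal classes, vi G co and VI g CO, are the parental types, so the F1 was vi G co / VI g CO.
The two rarest classes, VI G co and vi g CO, are the double crossovers. Comparing them with the parentals, only the vi allele has switched, so vi is the middle locus and the order is co – vi – g.
Crossovers in the co–vi interval produce the single-crossover classes vi G CO and VI g co (190 + 256 = 446) plus the double crossovers (87).
RF(co–vi) = (446 + 87) / 1995 = 533/1995 = 0.2672 → 26.7 cM.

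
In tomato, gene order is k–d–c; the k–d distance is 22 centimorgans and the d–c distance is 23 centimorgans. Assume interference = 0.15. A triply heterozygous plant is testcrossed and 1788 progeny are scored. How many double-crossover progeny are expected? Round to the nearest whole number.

Map distances give recombination frequencies of 0.220 and 0.230 for the two intervals.
With interference 0.15 (so coincidence = 0.85), expected double-crossover frequency = 0.220 × 0.230 × 0.85 = 0.04301.
Expected number = 0.04301 × 1788 = 76.90 ≈ 77.

77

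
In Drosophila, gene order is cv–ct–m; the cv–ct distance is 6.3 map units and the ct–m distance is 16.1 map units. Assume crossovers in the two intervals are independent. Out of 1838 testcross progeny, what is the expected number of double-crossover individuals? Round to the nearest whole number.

19

Map distances give recombination frequencies of 0.063 and 0.161 for the two intervals.
With no interference, expected double-crossover frequency = 0.063 × 0.161 = 0.01014.
Expected number = 0.01014 × 1838 = 18.64 ≈ 19.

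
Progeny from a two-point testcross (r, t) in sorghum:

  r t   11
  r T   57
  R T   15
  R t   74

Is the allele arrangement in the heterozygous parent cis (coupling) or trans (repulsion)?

The two most frequent classes are R t (74) and r T (57); these are the parental (non-recombinant) types.
So the F1 carried R t on one chromosome and r T on the other — the recessive alleles are on opposite chromosomes (trans / repulsion).

trans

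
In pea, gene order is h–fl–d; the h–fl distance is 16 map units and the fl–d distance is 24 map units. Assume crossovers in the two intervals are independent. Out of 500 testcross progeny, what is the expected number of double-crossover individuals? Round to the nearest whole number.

19

Map distances give recombination frequencies of 0.160 and 0.240 for the two intervals.
With no interference, expected double-crossover frequency = 0.160 × 0.240 = 0.03840.
Expected number = 0.03840 × 500 = 19.20 ≈ 19.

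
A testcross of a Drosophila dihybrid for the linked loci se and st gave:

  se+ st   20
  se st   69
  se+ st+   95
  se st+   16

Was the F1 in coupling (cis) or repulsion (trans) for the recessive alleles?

The two most frequent classes are se+ st+ (95) and se st (69); these are the parental (non-recombinant) types.
So the F1 carried se+ st+ on one chromosome and se st on the other — the recessive alleles are on the same chromosome (cis / coupling).

cis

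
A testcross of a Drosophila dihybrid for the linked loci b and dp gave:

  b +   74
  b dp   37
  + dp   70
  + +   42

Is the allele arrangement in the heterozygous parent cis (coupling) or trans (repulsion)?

trans

The two most frequent classes are + dp (70) and b + (74); these are the parental (non-recombinant) types.
So the F1 carried + dp on one chromosome and b + on the other — the recessive alleles are on opposite chromosomes (trans / repulsion).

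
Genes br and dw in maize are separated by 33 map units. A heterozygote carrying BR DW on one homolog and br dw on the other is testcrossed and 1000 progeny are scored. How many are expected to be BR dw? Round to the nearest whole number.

165

A map distance of 33 map units corresponds to a recombination frequency of 0.330.
The F1 is BR DW / br dw, so BR dw is a recombinant gamete class with expected frequency r/2 = 0.330/2 = 0.1650.
Expected number = 0.1650 × 1000 = 165.00 ≈ 165.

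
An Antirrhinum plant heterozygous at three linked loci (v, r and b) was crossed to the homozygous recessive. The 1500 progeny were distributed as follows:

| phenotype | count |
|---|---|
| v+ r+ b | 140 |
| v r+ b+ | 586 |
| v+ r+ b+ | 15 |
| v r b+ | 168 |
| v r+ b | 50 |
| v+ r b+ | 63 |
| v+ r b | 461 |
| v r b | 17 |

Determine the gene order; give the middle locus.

v

The two most frequent reciprocal classes, v+ r b and v r+ b+, are the parental types, so the F1 was v+ r b / v r+ b+.
The two rarest classes, v r b and v+ r+ b+, are the double crossovers. Comparing them with the parentals, only the v allele has switched, so v is the middle locus and the order is r – v – b.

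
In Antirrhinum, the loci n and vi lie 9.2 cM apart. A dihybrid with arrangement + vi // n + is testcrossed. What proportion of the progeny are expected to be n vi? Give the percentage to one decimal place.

4.6%

A map distance of 9.2 cM corresponds to a recombination frequency of 0.092.
The F1 is + vi / n +, so n vi is a recombinant gamete class with expected frequency r/2 = 0.092/2 = 0.0460.
That is 0.0460 = 4.6% of the progeny.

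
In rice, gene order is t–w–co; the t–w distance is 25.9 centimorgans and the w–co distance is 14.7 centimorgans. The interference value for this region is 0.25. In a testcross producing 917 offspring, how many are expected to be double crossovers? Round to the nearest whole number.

Map distances give recombination frequencies of 0.259 and 0.147 for the two intervals.
With interference 0.25 (so coincidence = 0.75), expected double-crossover frequency = 0.259 × 0.147 × 0.75 = 0.02855.
Expected number = 0.02855 × 917 = 26.18 ≈ 26.

26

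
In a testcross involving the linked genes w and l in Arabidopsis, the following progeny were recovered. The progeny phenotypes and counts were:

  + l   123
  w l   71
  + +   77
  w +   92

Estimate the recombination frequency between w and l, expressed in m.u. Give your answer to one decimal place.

40.8 m.u.

The two most frequent classes, + l (123) and w + (92), are the parental types, so the F1 was + l / w +.
The recombinant classes are + + and w l: 77 + 71 = 148.
Recombination frequency = 148/363 = 0.4077 ≈ 40.8%, i.e. 40.8 m.u.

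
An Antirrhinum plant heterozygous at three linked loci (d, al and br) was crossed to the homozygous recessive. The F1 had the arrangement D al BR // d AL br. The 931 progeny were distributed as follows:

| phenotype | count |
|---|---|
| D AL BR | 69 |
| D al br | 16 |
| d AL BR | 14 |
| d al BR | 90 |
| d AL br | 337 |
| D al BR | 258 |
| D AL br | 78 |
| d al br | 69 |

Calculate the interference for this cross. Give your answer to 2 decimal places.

0.16

The two rarest classes, D al br and d AL BR, are the double crossovers. Comparing them with the parentals, only the br allele has switched, so br is the middle locus and the order is al – br – d.
al–br: (138 + 30)/931 = 0.1805; br–d: (168 + 30)/931 = 0.2127.
Expected DCO frequency = 0.1805 × 0.2127 ≈ 0.03839; observed = 30/931 ≈ 0.03222.
Coefficient of coincidence = 0.03222/0.03839 ≈ 0.84; interference = 1 − 0.84 = 0.16.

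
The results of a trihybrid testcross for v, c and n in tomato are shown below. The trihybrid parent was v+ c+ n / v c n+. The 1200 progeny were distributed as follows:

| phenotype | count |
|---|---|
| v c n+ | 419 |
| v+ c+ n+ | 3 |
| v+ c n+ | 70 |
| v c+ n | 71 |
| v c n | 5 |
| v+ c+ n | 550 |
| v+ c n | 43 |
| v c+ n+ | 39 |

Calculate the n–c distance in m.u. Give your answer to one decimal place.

The two rarest classes, v+ c+ n+ and v c n, are the double crossovers. Comparing them with the parentals, only the n allele has switched, so n is the middle locus and the order is v – n – c.
Crossovers in the n–c interval produce the single-crossover classes v+ c n and v c+ n+ (43 + 39 = 82) plus the double crossovers (8).
RF(n–c) = (82 + 8) / 1200 = 90/1200 = 0.0750 → 7.5 m.u.

7.5 m.u.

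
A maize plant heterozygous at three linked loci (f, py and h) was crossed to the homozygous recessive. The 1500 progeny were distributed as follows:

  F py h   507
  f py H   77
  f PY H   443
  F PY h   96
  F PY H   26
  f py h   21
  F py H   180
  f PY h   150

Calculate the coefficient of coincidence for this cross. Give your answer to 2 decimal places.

0.85

The two most frequent reciprocal classes, F py h and f PY H, are the parental types, so the F1 was F py h / f PY H.
The two rarest classes, f py h and F PY H, are the double crossovers. Comparing them with the parentals, only the f allele has switched, so f is the middle locus and the order is h – f – py.
h–f: (330 + 47)/1500 = 0.2513; f–py: (173 + 47)/1500 = 0.1467.
Expected DCO frequency = 0.2513 × 0.1467 ≈ 0.03687; observed = 47/1500 ≈ 0.03133.
Coefficient of coincidence = 0.03133/0.03687 ≈ 0.85.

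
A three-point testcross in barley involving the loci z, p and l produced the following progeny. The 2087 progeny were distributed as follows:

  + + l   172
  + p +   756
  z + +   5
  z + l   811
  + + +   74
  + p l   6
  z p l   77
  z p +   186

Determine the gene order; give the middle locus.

The two most frequent reciprocal classes, + p + and z + l, are the parental types, so the F1 was + p + / z + l.
The two rarest classes, + p l and z + +, are the double crossovers. Comparing them with the parentals, only the l allele has switched, so l is the middle locus and the order is p – l – z.

l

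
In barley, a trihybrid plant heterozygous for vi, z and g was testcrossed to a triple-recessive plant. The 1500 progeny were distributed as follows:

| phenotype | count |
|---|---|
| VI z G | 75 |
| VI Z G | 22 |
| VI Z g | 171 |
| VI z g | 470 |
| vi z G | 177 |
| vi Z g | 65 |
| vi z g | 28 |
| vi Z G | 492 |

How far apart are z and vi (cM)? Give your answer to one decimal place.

The two most frequent reciprocal classes, VI z g and vi Z G, are the parental types, so the F1 was VI z g / vi Z G.
The two rarest classes, vi z g and VI Z G, are the double crossovers. Comparing them with the parentals, only the vi allele has switched, so vi is the middle locus and the order is z – vi – g.
Crossovers in the z–vi interval produce the single-crossover classes VI Z g and vi z G (171 + 177 = 348) plus the double crossovers (50).
RF(z–vi) = (348 + 50) / 1500 = 398/1500 = 0.2653 → 26.5 cM.

26.5 cM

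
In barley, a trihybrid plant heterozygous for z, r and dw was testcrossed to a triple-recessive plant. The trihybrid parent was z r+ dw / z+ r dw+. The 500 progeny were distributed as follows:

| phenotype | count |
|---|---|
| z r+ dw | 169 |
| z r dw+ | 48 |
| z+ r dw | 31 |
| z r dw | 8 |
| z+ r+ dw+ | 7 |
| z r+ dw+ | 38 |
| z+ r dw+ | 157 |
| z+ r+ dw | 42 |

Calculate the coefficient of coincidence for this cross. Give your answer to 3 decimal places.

The two rarest classes, z r dw and z+ r+ dw+, are the double crossovers. Comparing them with the parentals, only the r allele has switched, so r is the middle locus and the order is z – r – dw.
z–r: (90 + 15)/500 = 0.2100; r–dw: (69 + 15)/500 = 0.1680.
Expected DCO frequency = 0.2100 × 0.1680 ≈ 0.03528; observed = 15/500 ≈ 0.03000.
Coefficient of coincidence = 0.03000/0.03528 ≈ 0.850.

0.850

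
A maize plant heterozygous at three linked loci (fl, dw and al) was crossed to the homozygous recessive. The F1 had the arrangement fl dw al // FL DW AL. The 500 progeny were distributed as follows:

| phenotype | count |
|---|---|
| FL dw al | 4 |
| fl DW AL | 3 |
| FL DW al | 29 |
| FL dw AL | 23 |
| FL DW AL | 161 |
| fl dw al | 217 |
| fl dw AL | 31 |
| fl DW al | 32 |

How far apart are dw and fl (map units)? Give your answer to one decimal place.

12.4 map units

The two rarest classes, FL dw al and fl DW AL, are the double crossovers. Comparing them with the parentals, only the fl allele has switched, so fl is the middle locus and the order is al – fl – dw.
Crossovers in the fl–dw interval produce the single-crossover classes fl DW al and FL dw AL (32 + 23 = 55) plus the double crossovers (7).
RF(fl–dw) = (55 + 7) / 500 = 62/500 = 0.1240 → 12.4 map units.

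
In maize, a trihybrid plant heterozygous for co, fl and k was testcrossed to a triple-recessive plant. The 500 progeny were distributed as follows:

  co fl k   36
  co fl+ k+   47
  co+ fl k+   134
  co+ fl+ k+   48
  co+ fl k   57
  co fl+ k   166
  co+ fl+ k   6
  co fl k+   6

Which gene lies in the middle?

co

The two most frequent reciprocal classes, co+ fl k+ and co fl+ k, are the parental types, so the F1 was co+ fl k+ / co fl+ k.
The two rarest classes, co fl k+ and co+ fl+ k, are the double crossovers. Comparing them with the parentals, only the co allele has switched, so co is the middle locus and the order is fl – co – k.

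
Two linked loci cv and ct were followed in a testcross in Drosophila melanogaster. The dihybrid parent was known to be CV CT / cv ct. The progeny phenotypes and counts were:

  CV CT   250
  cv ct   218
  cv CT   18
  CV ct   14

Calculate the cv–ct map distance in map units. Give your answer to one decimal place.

The recombinant classes are CV ct and cv CT: 14 + 18 = 32.
Recombination frequency = 32/500 = 0.0640 ≈ 6.4%, i.e. 6.4 map units.

6.4 map units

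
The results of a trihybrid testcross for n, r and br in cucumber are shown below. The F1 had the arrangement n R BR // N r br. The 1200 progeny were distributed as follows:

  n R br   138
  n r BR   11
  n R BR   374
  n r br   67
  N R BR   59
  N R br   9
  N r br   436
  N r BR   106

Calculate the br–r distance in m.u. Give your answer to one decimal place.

22.0 m.u.

The two rarest classes, n r BR and N R br, are the double crossovers. Comparing them with the parentals, only the r allele has switched, so r is the middle locus and the order is n – r – br.
Crossovers in the r–br interval produce the single-crossover classes n R br and N r BR (138 + 106 = 244) plus the double crossovers (20).
RF(r–br) = (244 + 20) / 1200 = 264/1200 = 0.2200 → 22.0 m.u.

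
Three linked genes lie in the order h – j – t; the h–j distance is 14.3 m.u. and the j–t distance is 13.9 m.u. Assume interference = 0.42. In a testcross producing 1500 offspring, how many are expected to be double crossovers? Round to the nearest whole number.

17

Map distances give recombination frequencies of 0.143 and 0.139 for the two intervals.
With interference 0.42 (so coincidence = 0.58), expected double-crossover frequency = 0.143 × 0.139 × 0.58 = 0.01153.
Expected number = 0.01153 × 1500 = 17.29 ≈ 17.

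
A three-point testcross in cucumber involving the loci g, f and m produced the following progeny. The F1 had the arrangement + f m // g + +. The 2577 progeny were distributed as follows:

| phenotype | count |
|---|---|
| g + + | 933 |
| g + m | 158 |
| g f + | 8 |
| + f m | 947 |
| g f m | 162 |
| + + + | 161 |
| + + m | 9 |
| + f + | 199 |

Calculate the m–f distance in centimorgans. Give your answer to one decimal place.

The two rarest classes, + + m and g f +, are the double crossovers. Comparing them with the parentals, only the f allele has switched, so f is the middle locus and the order is g – f – m.
Crossovers in the f–m interval produce the single-crossover classes + f + and g + m (199 + 158 = 357) plus the double crossovers (17).
RF(f–m) = (357 + 17) / 2577 = 374/2577 = 0.1451 → 14.5 centimorgans.

14.5 centimorgans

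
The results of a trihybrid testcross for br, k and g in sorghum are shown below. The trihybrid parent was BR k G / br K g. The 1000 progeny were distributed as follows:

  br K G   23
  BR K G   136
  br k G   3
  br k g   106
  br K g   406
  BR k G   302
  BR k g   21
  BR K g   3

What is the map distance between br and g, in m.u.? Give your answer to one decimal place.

5.0 m.u.

The two rarest classes, br k G and BR K g, are the double crossovers. Comparing them with the parentals, only the br allele has switched, so br is the middle locus and the order is g – br – k.
Crossovers in the g–br interval produce the single-crossover classes BR k g and br K G (21 + 23 = 44) plus the double crossovers (6).
RF(g–br) = (44 + 6) / 1000 = 50/1000 = 0.0500 → 5.0 m.u.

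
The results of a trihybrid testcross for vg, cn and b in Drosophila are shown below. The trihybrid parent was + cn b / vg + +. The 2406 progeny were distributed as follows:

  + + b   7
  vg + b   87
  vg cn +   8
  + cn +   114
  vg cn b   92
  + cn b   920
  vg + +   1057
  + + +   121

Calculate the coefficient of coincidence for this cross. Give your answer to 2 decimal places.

0.73

The two rarest classes, + + b and vg cn +, are the double crossovers. Comparing them with the parentals, only the cn allele has switched, so cn is the middle locus and the order is vg – cn – b.
vg–cn: (213 + 15)/2406 = 0.0948; cn–b: (201 + 15)/2406 = 0.0898.
Expected DCO frequency = 0.0948 × 0.0898 ≈ 0.00851; observed = 15/2406 ≈ 0.00623.
Coefficient of coincidence = 0.00623/0.00851 ≈ 0.73.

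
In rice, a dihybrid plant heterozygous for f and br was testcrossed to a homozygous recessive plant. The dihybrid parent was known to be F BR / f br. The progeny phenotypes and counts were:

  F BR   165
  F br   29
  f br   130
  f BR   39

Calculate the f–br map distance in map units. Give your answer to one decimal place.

18.7 map units

The recombinant classes are F br and f BR: 29 + 39 = 68.
Recombination frequency = 68/363 = 0.1873 ≈ 18.7%, i.e. 18.7 map units.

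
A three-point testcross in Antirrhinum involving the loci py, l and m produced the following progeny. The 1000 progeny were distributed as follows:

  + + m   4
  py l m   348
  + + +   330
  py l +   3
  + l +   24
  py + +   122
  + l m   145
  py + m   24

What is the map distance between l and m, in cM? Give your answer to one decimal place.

The two most frequent reciprocal classes, + + + and py l m, are the parental types, so the F1 was + + + / py l m.
The two rarest classes, + + m and py l +, are the double crossovers. Comparing them with the parentals, only the m allele has switched, so m is the middle locus and the order is py – m – l.
Crossovers in the m–l interval produce the single-crossover classes + l + and py + m (24 + 24 = 48) plus the double crossovers (7).
RF(m–l) = (48 + 7) / 1000 = 55/1000 = 0.0550 → 5.5 cM.

5.5 cM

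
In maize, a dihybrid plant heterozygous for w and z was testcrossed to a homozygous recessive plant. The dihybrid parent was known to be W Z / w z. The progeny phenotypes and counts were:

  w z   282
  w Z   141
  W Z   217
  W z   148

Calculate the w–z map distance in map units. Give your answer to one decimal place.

36.7 map units

The recombinant classes are W z and w Z: 148 + 141 = 289.
Recombination frequency = 289/788 = 0.3668 ≈ 36.7%, i.e. 36.7 map units.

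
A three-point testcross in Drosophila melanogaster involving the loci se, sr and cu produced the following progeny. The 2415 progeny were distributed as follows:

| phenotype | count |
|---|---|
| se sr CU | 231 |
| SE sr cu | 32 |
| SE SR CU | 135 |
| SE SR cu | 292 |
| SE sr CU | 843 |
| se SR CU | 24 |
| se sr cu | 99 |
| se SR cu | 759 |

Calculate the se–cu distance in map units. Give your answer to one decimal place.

The two most frequent reciprocal classes, se SR cu and SE sr CU, are the parental types, so the F1 was se SR cu / SE sr CU.
The two rarest classes, se SR CU and SE sr cu, are the double crossovers. Comparing them with the parentals, only the cu allele has switched, so cu is the middle locus and the order is se – cu – sr.
Crossovers in the se–cu interval produce the single-crossover classes SE SR cu and se sr CU (292 + 231 = 523) plus the double crossovers (56).
RF(se–cu) = (523 + 56) / 2415 = 579/2415 = 0.2398 → 24.0 map units.

24.0 map units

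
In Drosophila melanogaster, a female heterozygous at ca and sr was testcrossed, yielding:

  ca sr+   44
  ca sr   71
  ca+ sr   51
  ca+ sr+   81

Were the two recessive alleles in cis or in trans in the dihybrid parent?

The two most frequent classes are ca+ sr+ (81) and ca sr (71); these are the parental (non-recombinant) types.
So the F1 carried ca+ sr+ on one chromosome and ca sr on the other — the recessive alleles are on the same chromosome (cis / coupling).

cis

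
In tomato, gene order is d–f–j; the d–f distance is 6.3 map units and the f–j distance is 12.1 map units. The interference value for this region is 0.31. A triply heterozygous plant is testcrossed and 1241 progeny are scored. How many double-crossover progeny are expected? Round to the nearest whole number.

Map distances give recombination frequencies of 0.063 and 0.121 for the two intervals.
With interference 0.31 (so coincidence = 0.69), expected double-crossover frequency = 0.063 × 0.121 × 0.69 = 0.00526.
Expected number = 0.00526 × 1241 = 6.53 ≈ 7.

7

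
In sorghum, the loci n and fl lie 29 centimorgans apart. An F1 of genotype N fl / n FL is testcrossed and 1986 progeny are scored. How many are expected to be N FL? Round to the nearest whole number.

A map distance of 29 centimorgans corresponds to a recombination frequency of 0.290.
The F1 is N fl / n FL, so N FL is a recombinant gamete class with expected frequency r/2 = 0.290/2 = 0.1450.
Expected number = 0.1450 × 1986 = 287.97 ≈ 288.

288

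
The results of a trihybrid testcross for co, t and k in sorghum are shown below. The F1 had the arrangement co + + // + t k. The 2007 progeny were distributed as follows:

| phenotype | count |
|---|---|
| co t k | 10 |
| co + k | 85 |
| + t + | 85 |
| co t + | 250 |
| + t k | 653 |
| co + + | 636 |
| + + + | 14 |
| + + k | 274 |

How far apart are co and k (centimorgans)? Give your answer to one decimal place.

The two rarest classes, + + + and co t k, are the double crossovers. Comparing them with the parentals, only the co allele has switched, so co is the middle locus and the order is k – co – t.
Crossovers in the k–co interval produce the single-crossover classes co + k and + t + (85 + 85 = 170) plus the double crossovers (24).
RF(k–co) = (170 + 24) / 2007 = 194/2007 = 0.0967 → 9.7 centimorgans.

9.7 centimorgans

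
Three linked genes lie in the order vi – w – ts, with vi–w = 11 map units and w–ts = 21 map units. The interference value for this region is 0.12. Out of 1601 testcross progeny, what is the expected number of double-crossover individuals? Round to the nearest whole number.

Map distances give recombination frequencies of 0.110 and 0.210 for the two intervals.
With interference 0.12 (so coincidence = 0.88), expected double-crossover frequency = 0.110 × 0.210 × 0.88 = 0.02033.
Expected number = 0.02033 × 1601 = 32.55 ≈ 33.

33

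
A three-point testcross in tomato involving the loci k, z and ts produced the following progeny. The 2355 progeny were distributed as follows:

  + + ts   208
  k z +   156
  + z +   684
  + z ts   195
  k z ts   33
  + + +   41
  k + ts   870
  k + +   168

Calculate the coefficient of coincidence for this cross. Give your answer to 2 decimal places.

0.91

The two most frequent reciprocal classes, + z + and k + ts, are the parental types, so the F1 was + z + / k + ts.
The two rarest classes, + + + and k z ts, are the double crossovers. Comparing them with the parentals, only the z allele has switched, so z is the middle locus and the order is k – z – ts.
k–z: (364 + 74)/2355 = 0.1860; z–ts: (363 + 74)/2355 = 0.1856.
Expected DCO frequency = 0.1860 × 0.1856 ≈ 0.03452; observed = 74/2355 ≈ 0.03142.
Coefficient of coincidence = 0.03142/0.03452 ≈ 0.91.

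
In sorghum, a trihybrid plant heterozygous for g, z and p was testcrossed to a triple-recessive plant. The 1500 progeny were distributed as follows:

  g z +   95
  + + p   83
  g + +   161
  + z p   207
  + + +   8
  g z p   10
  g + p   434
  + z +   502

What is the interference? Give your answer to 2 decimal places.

The two most frequent reciprocal classes, + z + and g + p, are the parental types, so the F1 was + z + / g + p.
The two rarest classes, + + + and g z p, are the double crossovers. Comparing them with the parentals, only the z allele has switched, so z is the middle locus and the order is g – z – p.
g–z: (178 + 18)/1500 = 0.1307; z–p: (368 + 18)/1500 = 0.2573.
Expected DCO frequency = 0.1307 × 0.2573 ≈ 0.03363; observed = 18/1500 ≈ 0.01200.
Coefficient of coincidence = 0.01200/0.03363 ≈ 0.36; interference = 1 − 0.36 = 0.64.

0.64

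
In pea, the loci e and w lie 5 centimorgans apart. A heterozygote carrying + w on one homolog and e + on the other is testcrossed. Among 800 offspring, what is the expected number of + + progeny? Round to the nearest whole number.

A map distance of 5 centimorgans corresponds to a recombination frequency of 0.050.
The F1 is + w / e +, so + + is a recombinant gamete class with expected frequency r/2 = 0.050/2 = 0.0250.
Expected number = 0.0250 × 800 = 20.00 ≈ 20.

20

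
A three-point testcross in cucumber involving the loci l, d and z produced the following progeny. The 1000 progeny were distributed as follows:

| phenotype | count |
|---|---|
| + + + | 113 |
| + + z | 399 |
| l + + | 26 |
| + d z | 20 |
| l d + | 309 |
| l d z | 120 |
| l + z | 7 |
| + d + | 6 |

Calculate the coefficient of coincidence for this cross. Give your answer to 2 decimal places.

The two most frequent reciprocal classes, + + z and l d +, are the parental types, so the F1 was + + z / l d +.
The two rarest classes, l + z and + d +, are the double crossovers. Comparing them with the parentals, only the l allele has switched, so l is the middle locus and the order is d – l – z.
d–l: (46 + 13)/1000 = 0.0590; l–z: (233 + 13)/1000 = 0.2460.
Expected DCO frequency = 0.0590 × 0.2460 ≈ 0.01451; observed = 13/1000 ≈ 0.01300.
Coefficient of coincidence = 0.01300/0.01451 ≈ 0.90.

0.90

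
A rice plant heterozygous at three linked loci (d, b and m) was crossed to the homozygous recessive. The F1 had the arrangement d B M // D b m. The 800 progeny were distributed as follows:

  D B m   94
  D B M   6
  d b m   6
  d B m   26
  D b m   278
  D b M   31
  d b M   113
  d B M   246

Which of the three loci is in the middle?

The two rarest classes, D B M and d b m, are the double crossovers. Comparing them with the parentals, only the d allele has switched, so d is the middle locus and the order is m – d – b.

d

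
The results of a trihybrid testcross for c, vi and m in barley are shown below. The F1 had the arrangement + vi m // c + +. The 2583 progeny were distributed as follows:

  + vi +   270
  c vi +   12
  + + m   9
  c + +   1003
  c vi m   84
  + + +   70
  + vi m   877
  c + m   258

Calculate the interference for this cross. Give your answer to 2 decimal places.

The two rarest classes, + + m and c vi +, are the double crossovers. Comparing them with the parentals, only the vi allele has switched, so vi is the middle locus and the order is c – vi – m.
c–vi: (154 + 21)/2583 = 0.0678; vi–m: (528 + 21)/2583 = 0.2125.
Expected DCO frequency = 0.0678 × 0.2125 ≈ 0.01441; observed = 21/2583 ≈ 0.00813.
Coefficient of coincidence = 0.00813/0.01441 ≈ 0.56; interference = 1 − 0.56 = 0.44.

0.44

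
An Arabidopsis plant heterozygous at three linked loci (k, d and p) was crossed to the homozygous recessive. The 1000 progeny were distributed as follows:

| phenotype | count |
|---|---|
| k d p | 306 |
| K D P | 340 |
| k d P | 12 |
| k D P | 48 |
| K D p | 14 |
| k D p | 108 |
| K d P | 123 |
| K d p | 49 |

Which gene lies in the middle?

p

The two most frequent reciprocal classes, K D P and k d p, are the parental types, so the F1 was K D P / k d p.
The two rarest classes, K D p and k d P, are the double crossovers. Comparing them with the parentals, only the p allele has switched, so p is the middle locus and the order is d – p – k.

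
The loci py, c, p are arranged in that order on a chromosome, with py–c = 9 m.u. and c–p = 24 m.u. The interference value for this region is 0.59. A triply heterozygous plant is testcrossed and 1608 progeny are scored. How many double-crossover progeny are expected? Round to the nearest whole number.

14

Map distances give recombination frequencies of 0.090 and 0.240 for the two intervals.
With interference 0.59 (so coincidence = 0.41), expected double-crossover frequency = 0.090 × 0.240 × 0.41 = 0.00886.
Expected number = 0.00886 × 1608 = 14.24 ≈ 14.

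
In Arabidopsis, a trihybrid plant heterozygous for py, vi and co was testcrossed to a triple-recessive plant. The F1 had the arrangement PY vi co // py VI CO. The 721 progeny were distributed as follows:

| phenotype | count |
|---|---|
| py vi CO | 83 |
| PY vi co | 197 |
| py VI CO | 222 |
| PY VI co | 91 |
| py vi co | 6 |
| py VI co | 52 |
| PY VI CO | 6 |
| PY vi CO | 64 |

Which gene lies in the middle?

py

The two rarest classes, py vi co and PY VI CO, are the double crossovers. Comparing them with the parentals, only the py allele has switched, so py is the middle locus and the order is vi – py – co.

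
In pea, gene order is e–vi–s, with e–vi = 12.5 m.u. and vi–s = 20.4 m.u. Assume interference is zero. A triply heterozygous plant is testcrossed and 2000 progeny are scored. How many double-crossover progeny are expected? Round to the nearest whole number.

Map distances give recombination frequencies of 0.125 and 0.204 for the two intervals.
With no interference, expected double-crossover frequency = 0.125 × 0.204 = 0.02550.
Expected number = 0.02550 × 2000 = 51.00 ≈ 51.

51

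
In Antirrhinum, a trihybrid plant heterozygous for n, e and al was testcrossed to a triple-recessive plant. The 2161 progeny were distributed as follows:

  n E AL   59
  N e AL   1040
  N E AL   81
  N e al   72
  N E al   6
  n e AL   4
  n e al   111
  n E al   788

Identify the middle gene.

The two most frequent reciprocal classes, N e AL and n E al, are the parental types, so the F1 was N e AL / n E al.
The two rarest classes, n e AL and N E al, are the double crossovers. Comparing them with the parentals, only the n allele has switched, so n is the middle locus and the order is al – n – e.

n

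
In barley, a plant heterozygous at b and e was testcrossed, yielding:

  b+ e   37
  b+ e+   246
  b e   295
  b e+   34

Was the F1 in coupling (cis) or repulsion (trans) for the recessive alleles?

cis

The two most frequent classes are b+ e+ (246) and b e (295); these are the parental (non-recombinant) types.
So the F1 carried b+ e+ on one chromosome and b e on the other — the recessive alleles are on the same chromosome (cis / coupling).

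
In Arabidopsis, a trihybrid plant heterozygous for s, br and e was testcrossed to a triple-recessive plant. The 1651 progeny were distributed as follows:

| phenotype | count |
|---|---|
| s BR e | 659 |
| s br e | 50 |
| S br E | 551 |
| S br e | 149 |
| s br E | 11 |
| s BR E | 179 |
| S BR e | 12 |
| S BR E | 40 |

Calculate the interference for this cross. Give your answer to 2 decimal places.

0.04

The two most frequent reciprocal classes, S br E and s BR e, are the parental types, so the F1 was S br E / s BR e.
The two rarest classes, s br E and S BR e, are the double crossovers. Comparing them with the parentals, only the s allele has switched, so s is the middle locus and the order is br – s – e.
br–s: (90 + 23)/1651 = 0.0684; s–e: (328 + 23)/1651 = 0.2126.
Expected DCO frequency = 0.0684 × 0.2126 ≈ 0.01454; observed = 23/1651 ≈ 0.01393.
Coefficient of coincidence = 0.01393/0.01454 ≈ 0.96; interference = 1 − 0.96 = 0.04.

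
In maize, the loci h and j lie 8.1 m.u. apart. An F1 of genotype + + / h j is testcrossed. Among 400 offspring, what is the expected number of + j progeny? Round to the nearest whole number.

A map distance of 8.1 m.u. corresponds to a recombination frequency of 0.081.
The F1 is + + / h j, so + j is a recombinant gamete class with expected frequency r/2 = 0.081/2 = 0.0405.
Expected number = 0.0405 × 400 = 16.20 ≈ 16.

16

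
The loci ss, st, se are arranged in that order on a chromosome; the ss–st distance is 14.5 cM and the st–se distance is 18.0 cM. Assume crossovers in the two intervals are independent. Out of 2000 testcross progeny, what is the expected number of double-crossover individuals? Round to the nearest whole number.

52

Map distances give recombination frequencies of 0.145 and 0.180 for the two intervals.
With no interference, expected double-crossover frequency = 0.145 × 0.180 = 0.02610.
Expected number = 0.02610 × 2000 = 52.20 ≈ 52.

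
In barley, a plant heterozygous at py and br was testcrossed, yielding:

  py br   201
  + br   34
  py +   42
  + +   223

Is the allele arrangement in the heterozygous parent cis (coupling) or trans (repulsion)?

cis

The two most frequent classes are + + (223) and py br (201); these are the parental (non-recombinant) types.
So the F1 carried + + on one chromosome and py br on the other — the recessive alleles are on the same chromosome (cis / coupling).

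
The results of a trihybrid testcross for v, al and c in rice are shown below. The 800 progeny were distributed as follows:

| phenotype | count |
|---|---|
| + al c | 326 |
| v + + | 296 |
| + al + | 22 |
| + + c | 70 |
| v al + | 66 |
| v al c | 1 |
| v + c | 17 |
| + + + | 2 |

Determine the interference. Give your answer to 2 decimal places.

0.59

The two most frequent reciprocal classes, + al c and v + +, are the parental types, so the F1 was + al c / v + +.
The two rarest classes, v al c and + + +, are the double crossovers. Comparing them with the parentals, only the v allele has switched, so v is the middle locus and the order is al – v – c.
al–v: (136 + 3)/800 = 0.1737; v–c: (39 + 3)/800 = 0.0525.
Expected DCO frequency = 0.1737 × 0.0525 ≈ 0.00912; observed = 3/800 ≈ 0.00375.
Coefficient of coincidence = 0.00375/0.00912 ≈ 0.41; interference = 1 − 0.41 = 0.59.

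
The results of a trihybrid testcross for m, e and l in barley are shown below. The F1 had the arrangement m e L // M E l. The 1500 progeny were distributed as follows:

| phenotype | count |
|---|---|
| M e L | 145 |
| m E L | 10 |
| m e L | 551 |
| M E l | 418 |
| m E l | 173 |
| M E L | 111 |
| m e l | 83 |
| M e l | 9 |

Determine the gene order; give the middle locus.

The two rarest classes, m E L and M e l, are the double crossovers. Comparing them with the parentals, only the e allele has switched, so e is the middle locus and the order is l – e – m.

e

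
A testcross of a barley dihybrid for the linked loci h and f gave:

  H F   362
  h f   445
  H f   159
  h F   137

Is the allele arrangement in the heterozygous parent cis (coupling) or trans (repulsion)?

The two most frequent classes are H F (362) and h f (445); these are the parental (non-recombinant) types.
So the F1 carried H F on one chromosome and h f on the other — the recessive alleles are on the same chromosome (cis / coupling).

cis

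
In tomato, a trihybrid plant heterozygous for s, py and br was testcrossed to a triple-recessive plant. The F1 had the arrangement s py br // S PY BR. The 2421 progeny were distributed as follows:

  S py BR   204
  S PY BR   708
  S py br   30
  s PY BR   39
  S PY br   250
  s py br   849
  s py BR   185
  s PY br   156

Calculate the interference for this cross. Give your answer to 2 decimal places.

0.23

The two rarest classes, S py br and s PY BR, are the double crossovers. Comparing them with the parentals, only the s allele has switched, so s is the middle locus and the order is br – s – py.
br–s: (435 + 69)/2421 = 0.2082; s–py: (360 + 69)/2421 = 0.1772.
Expected DCO frequency = 0.2082 × 0.1772 ≈ 0.03689; observed = 69/2421 ≈ 0.02850.
Coefficient of coincidence = 0.02850/0.03689 ≈ 0.77; interference = 1 − 0.77 = 0.23.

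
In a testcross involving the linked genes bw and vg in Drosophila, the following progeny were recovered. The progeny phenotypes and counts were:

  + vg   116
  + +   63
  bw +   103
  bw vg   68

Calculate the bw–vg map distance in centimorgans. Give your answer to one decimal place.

The two most frequent classes, + vg (116) and bw + (103), are the parental types, so the F1 was + vg / bw +.
The recombinant classes are + + and bw vg: 63 + 68 = 131.
Recombination frequency = 131/350 = 0.3743 ≈ 37.4%, i.e. 37.4 centimorgans.

37.4 centimorgans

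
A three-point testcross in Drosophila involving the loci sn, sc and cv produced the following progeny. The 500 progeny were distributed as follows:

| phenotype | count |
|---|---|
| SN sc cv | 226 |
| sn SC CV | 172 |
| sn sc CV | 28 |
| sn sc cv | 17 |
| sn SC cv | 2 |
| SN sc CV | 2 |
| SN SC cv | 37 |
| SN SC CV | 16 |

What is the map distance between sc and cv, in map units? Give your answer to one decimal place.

13.8 map units

The two most frequent reciprocal classes, SN sc cv and sn SC CV, are the parental types, so the F1 was SN sc cv / sn SC CV.
The two rarest classes, SN sc CV and sn SC cv, are the double crossovers. Comparing them with the parentals, only the cv allele has switched, so cv is the middle locus and the order is sc – cv – sn.
Crossovers in the sc–cv interval produce the single-crossover classes SN SC cv and sn sc CV (37 + 28 = 65) plus the double crossovers (4).
RF(sc–cv) = (65 + 4) / 500 = 69/500 = 0.1380 → 13.8 map units.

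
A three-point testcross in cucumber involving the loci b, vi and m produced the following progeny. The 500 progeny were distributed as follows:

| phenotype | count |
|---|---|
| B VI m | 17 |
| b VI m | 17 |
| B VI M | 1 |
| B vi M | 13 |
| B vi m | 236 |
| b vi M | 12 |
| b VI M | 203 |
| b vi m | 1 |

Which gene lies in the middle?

The two most frequent reciprocal classes, B vi m and b VI M, are the parental types, so the F1 was B vi m / b VI M.
The two rarest classes, b vi m and B VI M, are the double crossovers. Comparing them with the parentals, only the b allele has switched, so b is the middle locus and the order is vi – b – m.

b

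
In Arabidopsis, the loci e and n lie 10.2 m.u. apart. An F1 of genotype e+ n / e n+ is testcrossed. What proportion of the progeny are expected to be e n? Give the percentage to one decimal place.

5.1%

A map distance of 10.2 m.u. corresponds to a recombination frequency of 0.102.
The F1 is e+ n / e n+, so e n is a recombinant gamete class with expected frequency r/2 = 0.102/2 = 0.0510.
That is 0.0510 = 5.1% of the progeny.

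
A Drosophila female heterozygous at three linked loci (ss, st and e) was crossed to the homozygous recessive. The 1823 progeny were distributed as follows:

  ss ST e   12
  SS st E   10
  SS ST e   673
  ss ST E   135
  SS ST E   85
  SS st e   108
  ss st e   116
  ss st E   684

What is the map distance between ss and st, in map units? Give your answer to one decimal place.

The two most frequent reciprocal classes, ss st E and SS ST e, are the parental types, so the F1 was ss st E / SS ST e.
The two rarest classes, SS st E and ss ST e, are the double crossovers. Comparing them with the parentals, only the ss allele has switched, so ss is the middle locus and the order is e – ss – st.
Crossovers in the ss–st interval produce the single-crossover classes ss ST E and SS st e (135 + 108 = 243) plus the double crossovers (22).
RF(ss–st) = (243 + 22) / 1823 = 265/1823 = 0.1454 → 14.5 map units.

14.5 map units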